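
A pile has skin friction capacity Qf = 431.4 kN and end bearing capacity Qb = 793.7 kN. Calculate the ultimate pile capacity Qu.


Using Qu = Qf + Qb
Qu = 431.4 + 793.7
Qu = 1225.1 kN


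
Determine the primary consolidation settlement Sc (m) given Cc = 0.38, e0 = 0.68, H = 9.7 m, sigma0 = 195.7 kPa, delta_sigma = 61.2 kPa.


Result: 0.2593 m

Derivation:
Using Sc = Cc * H / (1 + e0) * log10((sigma0 + delta_sigma) / sigma0)
Stress ratio = (195.7 + 61.2) / 195.7 = 1.31272
log10(1.31272) = 0.118173
Cc * H / (1 + e0) = 0.38 * 9.7 / (1 + 0.68) = 2.19405
Sc = 2.19405 * 0.118173
Sc = 0.2593 m


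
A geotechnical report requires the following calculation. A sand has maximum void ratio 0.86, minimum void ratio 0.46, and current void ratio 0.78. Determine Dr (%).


Using Dr = (e_max - e) / (e_max - e_min) * 100
e_max - e = 0.86 - 0.78 = 0.08
e_max - e_min = 0.86 - 0.46 = 0.4
Dr = 0.08 / 0.4 * 100
Dr = 20.0 %


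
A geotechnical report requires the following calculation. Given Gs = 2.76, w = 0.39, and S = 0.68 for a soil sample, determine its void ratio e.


Using the relation e = Gs * w / S
e = 2.76 * 0.39 / 0.68
e = 1.5829


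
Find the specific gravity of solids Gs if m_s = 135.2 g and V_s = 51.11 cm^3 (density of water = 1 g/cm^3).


Using Gs = m_s / (V_s * rho_w)
Since rho_w = 1 g/cm^3:
Gs = 135.2 / 51.11
Gs = 2.645


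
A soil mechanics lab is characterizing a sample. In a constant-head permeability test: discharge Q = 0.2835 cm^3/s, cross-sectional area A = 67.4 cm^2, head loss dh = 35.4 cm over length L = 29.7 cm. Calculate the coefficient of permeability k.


Compute hydraulic gradient:
i = dh / L = 35.4 / 29.7 = 1.19192
Then apply Darcy's law:
k = Q / (A * i)
k = 0.2835 / (67.4 * 1.19192)
k = 0.2835 / 80.3354
k = 0.003529 cm/s


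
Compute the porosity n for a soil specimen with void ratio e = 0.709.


Using the relation n = e / (1 + e)
n = 0.709 / (1 + 0.709)
n = 0.709 / 1.709
n = 0.4149


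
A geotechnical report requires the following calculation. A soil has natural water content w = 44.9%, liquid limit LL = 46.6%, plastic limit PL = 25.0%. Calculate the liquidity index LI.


First compute the plasticity index:
PI = LL - PL = 46.6 - 25.0 = 21.6
Then compute the liquidity index:
LI = (w - PL) / PI
LI = (44.9 - 25.0) / 21.6
LI = 0.921


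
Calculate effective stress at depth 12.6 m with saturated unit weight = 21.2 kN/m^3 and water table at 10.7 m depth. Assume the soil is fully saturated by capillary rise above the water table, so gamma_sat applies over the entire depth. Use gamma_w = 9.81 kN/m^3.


Total stress = gamma_sat * depth
sigma = 21.2 * 12.6 = 267.12 kPa
Pore water pressure u = gamma_w * (depth - d_wt)
u = 9.81 * (12.6 - 10.7) = 18.639 kPa
Effective stress = sigma - u
sigma' = 267.12 - 18.639 = 248.48 kPa


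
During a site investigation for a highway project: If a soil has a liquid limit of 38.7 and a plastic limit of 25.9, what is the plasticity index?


Using PI = LL - PL
PI = 38.7 - 25.9
PI = 12.8


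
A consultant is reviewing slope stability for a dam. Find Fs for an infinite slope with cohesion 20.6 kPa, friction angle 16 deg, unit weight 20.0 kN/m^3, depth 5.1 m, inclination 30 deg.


Using Fs = c / (gamma*H*sin(beta)*cos(beta)) + tan(phi)/tan(beta)
Cohesion contribution = 20.6 / (20.0*5.1*sin(30)*cos(30))
Cohesion contribution = 0.466408
Friction contribution = tan(16)/tan(30) = 0.496658
Fs = 0.466408 + 0.496658
Fs = 0.963


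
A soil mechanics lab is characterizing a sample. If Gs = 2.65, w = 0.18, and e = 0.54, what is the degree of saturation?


Using S = Gs * w / e
S = 2.65 * 0.18 / 0.54
S = 0.8833


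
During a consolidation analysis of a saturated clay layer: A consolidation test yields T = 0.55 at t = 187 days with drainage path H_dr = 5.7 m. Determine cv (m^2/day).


Result: 0.09556 m^2/day

Derivation:
Using cv = T * H_dr^2 / t
H_dr^2 = 5.7^2 = 32.49
cv = 0.55 * 32.49 / 187
cv = 0.09556 m^2/day


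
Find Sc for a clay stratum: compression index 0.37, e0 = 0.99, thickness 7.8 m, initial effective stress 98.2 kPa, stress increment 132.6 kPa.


Using Sc = Cc * H / (1 + e0) * log10((sigma0 + delta_sigma) / sigma0)
Stress ratio = (98.2 + 132.6) / 98.2 = 2.35031
log10(2.35031) = 0.371124
Cc * H / (1 + e0) = 0.37 * 7.8 / (1 + 0.99) = 1.45025
Sc = 1.45025 * 0.371124
Sc = 0.5382 m


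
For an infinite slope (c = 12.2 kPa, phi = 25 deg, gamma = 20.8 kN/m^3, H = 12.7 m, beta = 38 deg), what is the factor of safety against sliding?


Using Fs = c / (gamma*H*sin(beta)*cos(beta)) + tan(phi)/tan(beta)
Cohesion contribution = 12.2 / (20.8*12.7*sin(38)*cos(38))
Cohesion contribution = 0.095196
Friction contribution = tan(25)/tan(38) = 0.596847
Fs = 0.095196 + 0.596847
Fs = 0.692


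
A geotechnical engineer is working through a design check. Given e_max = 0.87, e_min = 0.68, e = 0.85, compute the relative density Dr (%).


Using Dr = (e_max - e) / (e_max - e_min) * 100
e_max - e = 0.87 - 0.85 = 0.02
e_max - e_min = 0.87 - 0.68 = 0.19
Dr = 0.02 / 0.19 * 100
Dr = 10.53 %


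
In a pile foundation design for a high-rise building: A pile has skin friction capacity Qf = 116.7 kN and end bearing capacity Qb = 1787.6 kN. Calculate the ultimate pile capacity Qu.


Using Qu = Qf + Qb
Qu = 116.7 + 1787.6
Qu = 1904.3 kN


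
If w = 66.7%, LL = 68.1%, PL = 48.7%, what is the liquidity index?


Result: 0.928

Derivation:
First compute the plasticity index:
PI = LL - PL = 68.1 - 48.7 = 19.4
Then compute the liquidity index:
LI = (w - PL) / PI
LI = (66.7 - 48.7) / 19.4
LI = 0.928


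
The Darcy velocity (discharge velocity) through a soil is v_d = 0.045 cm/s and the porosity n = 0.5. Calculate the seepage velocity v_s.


Result: 0.09 cm/s

Derivation:
Using v_s = v_d / n
v_s = 0.045 / 0.5
v_s = 0.09 cm/s


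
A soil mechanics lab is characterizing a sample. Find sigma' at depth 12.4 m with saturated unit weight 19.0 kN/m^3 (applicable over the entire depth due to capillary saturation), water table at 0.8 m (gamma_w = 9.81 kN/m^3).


Total stress = gamma_sat * depth
sigma = 19.0 * 12.4 = 235.6 kPa
Pore water pressure u = gamma_w * (depth - d_wt)
u = 9.81 * (12.4 - 0.8) = 113.796 kPa
Effective stress = sigma - u
sigma' = 235.6 - 113.796 = 121.8 kPa


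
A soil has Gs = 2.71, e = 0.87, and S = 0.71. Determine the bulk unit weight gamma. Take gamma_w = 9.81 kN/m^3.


Using gamma = gamma_w * (Gs + S*e) / (1 + e)
Numerator: Gs + S*e = 2.71 + 0.71*0.87 = 3.3277
Denominator: 1 + e = 1 + 0.87 = 1.87
gamma = 9.81 * 3.3277 / 1.87
gamma = 17.457 kN/m^3


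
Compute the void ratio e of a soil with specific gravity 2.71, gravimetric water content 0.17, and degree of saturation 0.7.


Result: 0.6581

Derivation:
Using the relation e = Gs * w / S
e = 2.71 * 0.17 / 0.7
e = 0.6581


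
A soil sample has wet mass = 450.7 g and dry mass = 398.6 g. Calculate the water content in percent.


Result: 13.07 %

Derivation:
Using w = (m_wet - m_dry) / m_dry * 100
m_wet - m_dry = 450.7 - 398.6 = 52.1 g
w = 52.1 / 398.6 * 100
w = 13.07 %


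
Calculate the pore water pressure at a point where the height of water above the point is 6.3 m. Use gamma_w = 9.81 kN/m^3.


Using u = gamma_w * h_w
u = 9.81 * 6.3
u = 61.8 kPa


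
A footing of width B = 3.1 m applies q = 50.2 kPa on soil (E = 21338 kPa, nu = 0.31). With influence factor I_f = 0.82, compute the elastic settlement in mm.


Using Se = q * B * (1 - nu^2) * I_f / E
1 - nu^2 = 1 - 0.31^2 = 0.9039
Se = 50.2 * 3.1 * 0.9039 * 0.82 / 21338
Se = 0.005406 m
Convert to mm: Se = 0.005406 * 1000 = 5.406 mm


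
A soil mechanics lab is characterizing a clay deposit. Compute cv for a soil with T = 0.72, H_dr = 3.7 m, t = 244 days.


Using cv = T * H_dr^2 / t
H_dr^2 = 3.7^2 = 13.69
cv = 0.72 * 13.69 / 244
cv = 0.0404 m^2/day


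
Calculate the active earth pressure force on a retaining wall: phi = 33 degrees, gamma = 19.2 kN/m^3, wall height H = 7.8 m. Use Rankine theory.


Compute active earth pressure coefficient:
Ka = tan^2(45 - phi/2) = tan^2(28.5) = 0.294801
Compute active force:
Pa = 0.5 * Ka * gamma * H^2
Pa = 0.5 * 0.294801 * 19.2 * 7.8^2
Pa = 172.18 kN/m


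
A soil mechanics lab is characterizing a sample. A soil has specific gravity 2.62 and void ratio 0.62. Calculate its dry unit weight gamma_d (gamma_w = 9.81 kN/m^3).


Result: 15.866 kN/m^3

Derivation:
Using gamma_d = Gs * gamma_w / (1 + e)
gamma_d = 2.62 * 9.81 / (1 + 0.62)
gamma_d = 2.62 * 9.81 / 1.62
gamma_d = 15.866 kN/m^3


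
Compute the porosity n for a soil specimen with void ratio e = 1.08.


Using the relation n = e / (1 + e)
n = 1.08 / (1 + 1.08)
n = 1.08 / 2.08
n = 0.5192


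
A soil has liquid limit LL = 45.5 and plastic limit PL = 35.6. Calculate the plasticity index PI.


Using PI = LL - PL
PI = 45.5 - 35.6
PI = 9.9


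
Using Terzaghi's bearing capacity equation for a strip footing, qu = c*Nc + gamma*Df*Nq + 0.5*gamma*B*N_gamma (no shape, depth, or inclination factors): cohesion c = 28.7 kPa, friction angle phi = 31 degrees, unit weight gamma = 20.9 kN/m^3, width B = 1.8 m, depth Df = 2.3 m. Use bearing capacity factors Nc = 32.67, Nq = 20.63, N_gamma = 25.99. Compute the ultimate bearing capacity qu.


Compute qu = c*Nc + gamma*Df*Nq + 0.5*gamma*B*N_gamma
Term 1: 28.7 * 32.67 = 937.629
Term 2: 20.9 * 2.3 * 20.63 = 991.6841
Term 3: 0.5 * 20.9 * 1.8 * 25.99 = 488.8719
qu = 937.629 + 991.6841 + 488.8719
qu = 2418.19 kPa


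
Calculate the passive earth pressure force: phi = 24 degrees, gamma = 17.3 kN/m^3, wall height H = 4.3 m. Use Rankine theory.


Result: 379.24 kN/m

Derivation:
Compute passive earth pressure coefficient:
Kp = tan^2(45 + phi/2) = tan^2(57.0) = 2.371184
Compute passive force:
Pp = 0.5 * Kp * gamma * H^2
Pp = 0.5 * 2.371184 * 17.3 * 4.3^2
Pp = 379.24 kN/m


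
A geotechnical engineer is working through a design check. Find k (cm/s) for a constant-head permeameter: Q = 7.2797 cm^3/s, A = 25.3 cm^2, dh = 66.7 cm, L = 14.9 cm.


Result: 0.064277 cm/s

Derivation:
Compute hydraulic gradient:
i = dh / L = 66.7 / 14.9 = 4.47651
Then apply Darcy's law:
k = Q / (A * i)
k = 7.2797 / (25.3 * 4.47651)
k = 7.2797 / 113.256
k = 0.064277 cm/s


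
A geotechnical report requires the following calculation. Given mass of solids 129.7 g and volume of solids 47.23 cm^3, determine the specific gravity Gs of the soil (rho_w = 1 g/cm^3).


Using Gs = m_s / (V_s * rho_w)
Since rho_w = 1 g/cm^3:
Gs = 129.7 / 47.23
Gs = 2.746


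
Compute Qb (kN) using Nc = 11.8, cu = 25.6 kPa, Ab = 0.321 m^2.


Using Qb = Nc * cu * Ab
Qb = 11.8 * 25.6 * 0.321
Qb = 96.97 kN


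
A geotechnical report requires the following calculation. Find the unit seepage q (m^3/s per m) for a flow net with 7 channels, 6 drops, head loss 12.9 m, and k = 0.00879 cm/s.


Convert k to m/s for unit consistency with H:
k = 0.00879 cm/s = 0.00879 / 100 m/s = 8.79e-05 m/s
Using q = k * H * Nf / Nd
Nf / Nd = 7 / 6 = 1.1667
q = 8.79e-05 * 12.9 * 1.1667
q = 0.001323 m^3/s per m


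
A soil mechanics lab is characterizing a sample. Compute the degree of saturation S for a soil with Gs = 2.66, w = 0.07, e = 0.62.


Using S = Gs * w / e
S = 2.66 * 0.07 / 0.62
S = 0.3003


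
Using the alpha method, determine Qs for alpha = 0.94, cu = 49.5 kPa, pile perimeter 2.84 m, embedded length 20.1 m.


Using Qs = alpha * cu * perimeter * L
Qs = 0.94 * 49.5 * 2.84 * 20.1
Qs = 2656.12 kN


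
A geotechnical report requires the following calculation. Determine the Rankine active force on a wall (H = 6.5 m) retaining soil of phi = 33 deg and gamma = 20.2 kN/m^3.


Compute active earth pressure coefficient:
Ka = tan^2(45 - phi/2) = tan^2(28.5) = 0.294801
Compute active force:
Pa = 0.5 * Ka * gamma * H^2
Pa = 0.5 * 0.294801 * 20.2 * 6.5^2
Pa = 125.8 kN/m


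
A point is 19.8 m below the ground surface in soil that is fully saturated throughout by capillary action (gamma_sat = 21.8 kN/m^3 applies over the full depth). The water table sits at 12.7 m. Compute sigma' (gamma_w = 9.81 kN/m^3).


Total stress = gamma_sat * depth
sigma = 21.8 * 19.8 = 431.64 kPa
Pore water pressure u = gamma_w * (depth - d_wt)
u = 9.81 * (19.8 - 12.7) = 69.651 kPa
Effective stress = sigma - u
sigma' = 431.64 - 69.651 = 361.99 kPa


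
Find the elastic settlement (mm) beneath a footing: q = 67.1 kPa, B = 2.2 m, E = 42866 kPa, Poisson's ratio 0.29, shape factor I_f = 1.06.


Using Se = q * B * (1 - nu^2) * I_f / E
1 - nu^2 = 1 - 0.29^2 = 0.9159
Se = 67.1 * 2.2 * 0.9159 * 1.06 / 42866
Se = 0.003343 m
Convert to mm: Se = 0.003343 * 1000 = 3.343 mm


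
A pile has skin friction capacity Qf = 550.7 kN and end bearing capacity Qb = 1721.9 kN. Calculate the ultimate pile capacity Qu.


Result: 2272.6 kN

Derivation:
Using Qu = Qf + Qb
Qu = 550.7 + 1721.9
Qu = 2272.6 kN


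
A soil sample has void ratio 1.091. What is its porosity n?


Using the relation n = e / (1 + e)
n = 1.091 / (1 + 1.091)
n = 1.091 / 2.091
n = 0.5218


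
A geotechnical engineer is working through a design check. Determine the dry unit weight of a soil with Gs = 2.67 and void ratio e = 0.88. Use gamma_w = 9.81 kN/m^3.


Result: 13.932 kN/m^3

Derivation:
Using gamma_d = Gs * gamma_w / (1 + e)
gamma_d = 2.67 * 9.81 / (1 + 0.88)
gamma_d = 2.67 * 9.81 / 1.88
gamma_d = 13.932 kN/m^3


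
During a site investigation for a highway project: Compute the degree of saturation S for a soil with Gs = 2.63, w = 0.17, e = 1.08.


Result: 0.414

Derivation:
Using S = Gs * w / e
S = 2.63 * 0.17 / 1.08
S = 0.414


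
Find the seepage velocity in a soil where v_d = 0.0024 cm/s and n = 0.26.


Using v_s = v_d / n
v_s = 0.0024 / 0.26
v_s = 0.00923 cm/s


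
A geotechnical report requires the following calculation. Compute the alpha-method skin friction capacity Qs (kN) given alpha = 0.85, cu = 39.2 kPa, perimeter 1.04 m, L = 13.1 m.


Result: 453.95 kN

Derivation:
Using Qs = alpha * cu * perimeter * L
Qs = 0.85 * 39.2 * 1.04 * 13.1
Qs = 453.95 kN


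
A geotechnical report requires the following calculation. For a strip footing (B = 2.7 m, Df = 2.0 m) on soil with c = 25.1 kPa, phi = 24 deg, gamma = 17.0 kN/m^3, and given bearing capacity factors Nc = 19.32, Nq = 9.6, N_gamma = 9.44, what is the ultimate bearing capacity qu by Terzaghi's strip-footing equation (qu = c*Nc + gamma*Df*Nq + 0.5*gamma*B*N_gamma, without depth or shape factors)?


Compute qu = c*Nc + gamma*Df*Nq + 0.5*gamma*B*N_gamma
Term 1: 25.1 * 19.32 = 484.932
Term 2: 17.0 * 2.0 * 9.6 = 326.4
Term 3: 0.5 * 17.0 * 2.7 * 9.44 = 216.648
qu = 484.932 + 326.4 + 216.648
qu = 1027.98 kPa


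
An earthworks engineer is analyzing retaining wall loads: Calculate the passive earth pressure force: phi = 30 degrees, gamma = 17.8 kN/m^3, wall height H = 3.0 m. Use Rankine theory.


Compute passive earth pressure coefficient:
Kp = tan^2(45 + phi/2) = tan^2(60.0) = 3
Compute passive force:
Pp = 0.5 * Kp * gamma * H^2
Pp = 0.5 * 3 * 17.8 * 3.0^2
Pp = 240.3 kN/m


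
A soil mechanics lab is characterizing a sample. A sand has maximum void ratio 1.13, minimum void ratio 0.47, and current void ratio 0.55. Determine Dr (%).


Using Dr = (e_max - e) / (e_max - e_min) * 100
e_max - e = 1.13 - 0.55 = 0.58
e_max - e_min = 1.13 - 0.47 = 0.66
Dr = 0.58 / 0.66 * 100
Dr = 87.88 %


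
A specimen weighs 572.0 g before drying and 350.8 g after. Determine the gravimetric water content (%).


Result: 63.06 %

Derivation:
Using w = (m_wet - m_dry) / m_dry * 100
m_wet - m_dry = 572.0 - 350.8 = 221.2 g
w = 221.2 / 350.8 * 100
w = 63.06 %


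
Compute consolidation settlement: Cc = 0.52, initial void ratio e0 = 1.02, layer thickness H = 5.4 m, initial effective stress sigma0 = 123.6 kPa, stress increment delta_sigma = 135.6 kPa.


Result: 0.4471 m

Derivation:
Using Sc = Cc * H / (1 + e0) * log10((sigma0 + delta_sigma) / sigma0)
Stress ratio = (123.6 + 135.6) / 123.6 = 2.09709
log10(2.09709) = 0.321617
Cc * H / (1 + e0) = 0.52 * 5.4 / (1 + 1.02) = 1.3901
Sc = 1.3901 * 0.321617
Sc = 0.4471 m


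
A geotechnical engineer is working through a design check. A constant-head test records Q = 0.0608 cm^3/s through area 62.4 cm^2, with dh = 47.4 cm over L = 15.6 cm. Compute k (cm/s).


Compute hydraulic gradient:
i = dh / L = 47.4 / 15.6 = 3.03846
Then apply Darcy's law:
k = Q / (A * i)
k = 0.0608 / (62.4 * 3.03846)
k = 0.0608 / 189.6
k = 0.000321 cm/s


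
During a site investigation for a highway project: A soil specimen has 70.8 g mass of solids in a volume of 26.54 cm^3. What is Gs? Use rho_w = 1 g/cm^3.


Result: 2.668

Derivation:
Using Gs = m_s / (V_s * rho_w)
Since rho_w = 1 g/cm^3:
Gs = 70.8 / 26.54
Gs = 2.668


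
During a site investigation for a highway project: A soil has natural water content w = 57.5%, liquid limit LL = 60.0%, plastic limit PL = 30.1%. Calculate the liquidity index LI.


First compute the plasticity index:
PI = LL - PL = 60.0 - 30.1 = 29.9
Then compute the liquidity index:
LI = (w - PL) / PI
LI = (57.5 - 30.1) / 29.9
LI = 0.916


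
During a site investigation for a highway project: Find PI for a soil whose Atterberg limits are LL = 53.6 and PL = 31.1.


Using PI = LL - PL
PI = 53.6 - 31.1
PI = 22.5


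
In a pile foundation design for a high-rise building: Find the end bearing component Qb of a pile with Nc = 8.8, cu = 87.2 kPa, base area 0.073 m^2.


Using Qb = Nc * cu * Ab
Qb = 8.8 * 87.2 * 0.073
Qb = 56.02 kN


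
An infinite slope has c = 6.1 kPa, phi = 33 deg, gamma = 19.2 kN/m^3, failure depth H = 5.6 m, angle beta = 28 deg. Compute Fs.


Using Fs = c / (gamma*H*sin(beta)*cos(beta)) + tan(phi)/tan(beta)
Cohesion contribution = 6.1 / (19.2*5.6*sin(28)*cos(28))
Cohesion contribution = 0.136866
Friction contribution = tan(33)/tan(28) = 1.22136
Fs = 0.136866 + 1.22136
Fs = 1.358


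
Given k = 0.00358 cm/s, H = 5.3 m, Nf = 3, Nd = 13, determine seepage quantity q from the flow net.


Convert k to m/s for unit consistency with H:
k = 0.00358 cm/s = 0.00358 / 100 m/s = 3.58e-05 m/s
Using q = k * H * Nf / Nd
Nf / Nd = 3 / 13 = 0.2308
q = 3.58e-05 * 5.3 * 0.2308
q = 4.379e-05 m^3/s per m


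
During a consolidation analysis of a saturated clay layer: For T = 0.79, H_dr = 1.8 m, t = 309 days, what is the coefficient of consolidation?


Result: 0.00828 m^2/day

Derivation:
Using cv = T * H_dr^2 / t
H_dr^2 = 1.8^2 = 3.24
cv = 0.79 * 3.24 / 309
cv = 0.00828 m^2/day


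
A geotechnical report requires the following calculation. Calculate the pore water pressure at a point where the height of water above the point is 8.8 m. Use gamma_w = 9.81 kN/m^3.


Using u = gamma_w * h_w
u = 9.81 * 8.8
u = 86.33 kPa


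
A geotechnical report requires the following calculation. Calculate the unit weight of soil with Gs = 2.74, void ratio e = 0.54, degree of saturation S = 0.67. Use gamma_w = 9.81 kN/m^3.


Using gamma = gamma_w * (Gs + S*e) / (1 + e)
Numerator: Gs + S*e = 2.74 + 0.67*0.54 = 3.1018
Denominator: 1 + e = 1 + 0.54 = 1.54
gamma = 9.81 * 3.1018 / 1.54
gamma = 19.759 kN/m^3


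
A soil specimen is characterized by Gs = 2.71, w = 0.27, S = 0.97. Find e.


Result: 0.7543

Derivation:
Using the relation e = Gs * w / S
e = 2.71 * 0.27 / 0.97
e = 0.7543


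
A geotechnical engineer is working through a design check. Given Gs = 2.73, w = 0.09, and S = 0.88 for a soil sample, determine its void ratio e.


Using the relation e = Gs * w / S
e = 2.73 * 0.09 / 0.88
e = 0.2792


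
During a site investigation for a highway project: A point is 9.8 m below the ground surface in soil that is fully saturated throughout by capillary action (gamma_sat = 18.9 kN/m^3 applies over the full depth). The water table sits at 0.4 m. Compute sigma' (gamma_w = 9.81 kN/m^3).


Total stress = gamma_sat * depth
sigma = 18.9 * 9.8 = 185.22 kPa
Pore water pressure u = gamma_w * (depth - d_wt)
u = 9.81 * (9.8 - 0.4) = 92.214 kPa
Effective stress = sigma - u
sigma' = 185.22 - 92.214 = 93.01 kPa


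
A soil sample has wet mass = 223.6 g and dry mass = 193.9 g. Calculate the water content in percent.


Using w = (m_wet - m_dry) / m_dry * 100
m_wet - m_dry = 223.6 - 193.9 = 29.7 g
w = 29.7 / 193.9 * 100
w = 15.32 %


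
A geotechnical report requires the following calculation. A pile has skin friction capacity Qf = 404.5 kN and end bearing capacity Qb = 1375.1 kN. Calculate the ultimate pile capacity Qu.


Result: 1779.6 kN

Derivation:
Using Qu = Qf + Qb
Qu = 404.5 + 1375.1
Qu = 1779.6 kN


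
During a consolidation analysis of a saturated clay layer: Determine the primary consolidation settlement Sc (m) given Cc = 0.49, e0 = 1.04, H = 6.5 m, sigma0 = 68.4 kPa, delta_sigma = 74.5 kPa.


Result: 0.4996 m

Derivation:
Using Sc = Cc * H / (1 + e0) * log10((sigma0 + delta_sigma) / sigma0)
Stress ratio = (68.4 + 74.5) / 68.4 = 2.08918
log10(2.08918) = 0.319976
Cc * H / (1 + e0) = 0.49 * 6.5 / (1 + 1.04) = 1.56127
Sc = 1.56127 * 0.319976
Sc = 0.4996 m


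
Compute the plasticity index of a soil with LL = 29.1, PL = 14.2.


Result: 14.9

Derivation:
Using PI = LL - PL
PI = 29.1 - 14.2
PI = 14.9


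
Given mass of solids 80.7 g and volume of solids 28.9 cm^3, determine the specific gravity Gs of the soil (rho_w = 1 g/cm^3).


Result: 2.792

Derivation:
Using Gs = m_s / (V_s * rho_w)
Since rho_w = 1 g/cm^3:
Gs = 80.7 / 28.9
Gs = 2.792


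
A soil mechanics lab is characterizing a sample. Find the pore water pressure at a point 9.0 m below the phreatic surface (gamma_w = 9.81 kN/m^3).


Result: 88.29 kPa

Derivation:
Using u = gamma_w * h_w
u = 9.81 * 9.0
u = 88.29 kPa


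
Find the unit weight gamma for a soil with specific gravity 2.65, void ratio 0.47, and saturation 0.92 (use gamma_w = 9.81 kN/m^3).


Using gamma = gamma_w * (Gs + S*e) / (1 + e)
Numerator: Gs + S*e = 2.65 + 0.92*0.47 = 3.0824
Denominator: 1 + e = 1 + 0.47 = 1.47
gamma = 9.81 * 3.0824 / 1.47
gamma = 20.57 kN/m^3


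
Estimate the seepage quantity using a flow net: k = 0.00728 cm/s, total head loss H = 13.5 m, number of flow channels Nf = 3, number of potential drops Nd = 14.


Convert k to m/s for unit consistency with H:
k = 0.00728 cm/s = 0.00728 / 100 m/s = 7.28e-05 m/s
Using q = k * H * Nf / Nd
Nf / Nd = 3 / 14 = 0.2143
q = 7.28e-05 * 13.5 * 0.2143
q = 0.0002106 m^3/s per m


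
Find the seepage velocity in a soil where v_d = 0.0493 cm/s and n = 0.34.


Using v_s = v_d / n
v_s = 0.0493 / 0.34
v_s = 0.145 cm/s


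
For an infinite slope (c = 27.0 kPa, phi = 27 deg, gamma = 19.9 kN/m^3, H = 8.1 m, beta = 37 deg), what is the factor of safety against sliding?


Result: 1.025

Derivation:
Using Fs = c / (gamma*H*sin(beta)*cos(beta)) + tan(phi)/tan(beta)
Cohesion contribution = 27.0 / (19.9*8.1*sin(37)*cos(37))
Cohesion contribution = 0.348509
Friction contribution = tan(27)/tan(37) = 0.676163
Fs = 0.348509 + 0.676163
Fs = 1.025


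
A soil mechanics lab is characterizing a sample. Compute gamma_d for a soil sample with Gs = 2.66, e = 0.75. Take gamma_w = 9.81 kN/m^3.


Result: 14.911 kN/m^3

Derivation:
Using gamma_d = Gs * gamma_w / (1 + e)
gamma_d = 2.66 * 9.81 / (1 + 0.75)
gamma_d = 2.66 * 9.81 / 1.75
gamma_d = 14.911 kN/m^3


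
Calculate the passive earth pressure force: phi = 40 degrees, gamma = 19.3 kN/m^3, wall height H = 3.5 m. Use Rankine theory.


Compute passive earth pressure coefficient:
Kp = tan^2(45 + phi/2) = tan^2(65.0) = 4.59891
Compute passive force:
Pp = 0.5 * Kp * gamma * H^2
Pp = 0.5 * 4.59891 * 19.3 * 3.5^2
Pp = 543.65 kN/m


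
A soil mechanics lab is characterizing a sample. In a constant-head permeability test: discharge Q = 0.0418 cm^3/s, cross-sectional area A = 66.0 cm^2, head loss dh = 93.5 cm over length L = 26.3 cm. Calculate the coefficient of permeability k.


Compute hydraulic gradient:
i = dh / L = 93.5 / 26.3 = 3.55513
Then apply Darcy's law:
k = Q / (A * i)
k = 0.0418 / (66.0 * 3.55513)
k = 0.0418 / 234.639
k = 0.000178 cm/s


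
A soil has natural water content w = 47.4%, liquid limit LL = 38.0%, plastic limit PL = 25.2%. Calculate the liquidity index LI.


First compute the plasticity index:
PI = LL - PL = 38.0 - 25.2 = 12.8
Then compute the liquidity index:
LI = (w - PL) / PI
LI = (47.4 - 25.2) / 12.8
LI = 1.734


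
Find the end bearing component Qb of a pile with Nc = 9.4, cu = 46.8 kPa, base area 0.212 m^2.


Using Qb = Nc * cu * Ab
Qb = 9.4 * 46.8 * 0.212
Qb = 93.26 kN


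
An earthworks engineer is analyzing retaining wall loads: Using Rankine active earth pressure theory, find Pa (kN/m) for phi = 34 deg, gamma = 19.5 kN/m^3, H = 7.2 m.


Compute active earth pressure coefficient:
Ka = tan^2(45 - phi/2) = tan^2(28.0) = 0.282715
Compute active force:
Pa = 0.5 * Ka * gamma * H^2
Pa = 0.5 * 0.282715 * 19.5 * 7.2^2
Pa = 142.9 kN/m


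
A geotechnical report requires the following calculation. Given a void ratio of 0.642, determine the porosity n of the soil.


Using the relation n = e / (1 + e)
n = 0.642 / (1 + 0.642)
n = 0.642 / 1.642
n = 0.391


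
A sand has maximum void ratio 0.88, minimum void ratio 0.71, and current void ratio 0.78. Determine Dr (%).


Result: 58.82 %

Derivation:
Using Dr = (e_max - e) / (e_max - e_min) * 100
e_max - e = 0.88 - 0.78 = 0.1
e_max - e_min = 0.88 - 0.71 = 0.17
Dr = 0.1 / 0.17 * 100
Dr = 58.82 %


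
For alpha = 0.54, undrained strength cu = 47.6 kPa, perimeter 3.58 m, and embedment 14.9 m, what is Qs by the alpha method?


Result: 1371.1 kN

Derivation:
Using Qs = alpha * cu * perimeter * L
Qs = 0.54 * 47.6 * 3.58 * 14.9
Qs = 1371.1 kN


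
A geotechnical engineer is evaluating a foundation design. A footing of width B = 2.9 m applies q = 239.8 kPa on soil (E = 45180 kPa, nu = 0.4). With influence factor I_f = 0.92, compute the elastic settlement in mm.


Using Se = q * B * (1 - nu^2) * I_f / E
1 - nu^2 = 1 - 0.4^2 = 0.84
Se = 239.8 * 2.9 * 0.84 * 0.92 / 45180
Se = 0.011895 m
Convert to mm: Se = 0.011895 * 1000 = 11.895 mm


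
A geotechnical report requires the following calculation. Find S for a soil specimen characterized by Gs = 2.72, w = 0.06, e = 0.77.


Using S = Gs * w / e
S = 2.72 * 0.06 / 0.77
S = 0.2119


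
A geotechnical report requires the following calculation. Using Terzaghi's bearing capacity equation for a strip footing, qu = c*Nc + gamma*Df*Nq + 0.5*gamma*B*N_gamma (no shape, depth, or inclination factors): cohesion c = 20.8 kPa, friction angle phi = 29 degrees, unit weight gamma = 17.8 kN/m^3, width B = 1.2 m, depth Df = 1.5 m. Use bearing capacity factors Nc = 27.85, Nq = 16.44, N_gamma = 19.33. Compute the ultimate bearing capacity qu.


Compute qu = c*Nc + gamma*Df*Nq + 0.5*gamma*B*N_gamma
Term 1: 20.8 * 27.85 = 579.28
Term 2: 17.8 * 1.5 * 16.44 = 438.948
Term 3: 0.5 * 17.8 * 1.2 * 19.33 = 206.4444
qu = 579.28 + 438.948 + 206.4444
qu = 1224.67 kPa


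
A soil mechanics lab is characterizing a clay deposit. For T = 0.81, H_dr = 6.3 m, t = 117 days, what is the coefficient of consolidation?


Result: 0.27478 m^2/day

Derivation:
Using cv = T * H_dr^2 / t
H_dr^2 = 6.3^2 = 39.69
cv = 0.81 * 39.69 / 117
cv = 0.27478 m^2/day


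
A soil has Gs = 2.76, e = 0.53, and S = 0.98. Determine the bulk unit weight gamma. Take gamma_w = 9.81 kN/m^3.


Using gamma = gamma_w * (Gs + S*e) / (1 + e)
Numerator: Gs + S*e = 2.76 + 0.98*0.53 = 3.2794
Denominator: 1 + e = 1 + 0.53 = 1.53
gamma = 9.81 * 3.2794 / 1.53
gamma = 21.027 kN/m^3


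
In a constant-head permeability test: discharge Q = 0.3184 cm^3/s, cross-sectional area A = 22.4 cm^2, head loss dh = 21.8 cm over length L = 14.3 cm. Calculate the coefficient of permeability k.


Compute hydraulic gradient:
i = dh / L = 21.8 / 14.3 = 1.52448
Then apply Darcy's law:
k = Q / (A * i)
k = 0.3184 / (22.4 * 1.52448)
k = 0.3184 / 34.1483
k = 0.009324 cm/s


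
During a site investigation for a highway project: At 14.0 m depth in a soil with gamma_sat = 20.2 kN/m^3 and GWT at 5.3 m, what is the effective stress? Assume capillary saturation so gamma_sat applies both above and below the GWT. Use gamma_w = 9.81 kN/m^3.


Total stress = gamma_sat * depth
sigma = 20.2 * 14.0 = 282.8 kPa
Pore water pressure u = gamma_w * (depth - d_wt)
u = 9.81 * (14.0 - 5.3) = 85.347 kPa
Effective stress = sigma - u
sigma' = 282.8 - 85.347 = 197.45 kPa


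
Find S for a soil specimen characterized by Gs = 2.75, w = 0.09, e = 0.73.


Using S = Gs * w / e
S = 2.75 * 0.09 / 0.73
S = 0.339


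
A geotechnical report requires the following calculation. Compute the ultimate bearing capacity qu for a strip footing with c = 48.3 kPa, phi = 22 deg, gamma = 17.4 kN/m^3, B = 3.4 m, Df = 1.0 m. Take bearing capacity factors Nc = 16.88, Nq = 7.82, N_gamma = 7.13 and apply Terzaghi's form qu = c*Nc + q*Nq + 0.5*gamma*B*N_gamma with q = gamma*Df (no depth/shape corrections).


Compute qu = c*Nc + gamma*Df*Nq + 0.5*gamma*B*N_gamma
Term 1: 48.3 * 16.88 = 815.304
Term 2: 17.4 * 1.0 * 7.82 = 136.068
Term 3: 0.5 * 17.4 * 3.4 * 7.13 = 210.9054
qu = 815.304 + 136.068 + 210.9054
qu = 1162.28 kPa


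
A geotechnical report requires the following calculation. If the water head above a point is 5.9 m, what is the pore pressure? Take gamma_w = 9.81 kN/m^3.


Using u = gamma_w * h_w
u = 9.81 * 5.9
u = 57.88 kPa


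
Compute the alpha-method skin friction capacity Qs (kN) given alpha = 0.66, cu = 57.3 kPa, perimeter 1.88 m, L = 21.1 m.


Using Qs = alpha * cu * perimeter * L
Qs = 0.66 * 57.3 * 1.88 * 21.1
Qs = 1500.16 kN


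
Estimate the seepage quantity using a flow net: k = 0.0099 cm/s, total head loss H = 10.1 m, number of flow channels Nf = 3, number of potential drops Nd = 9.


Result: 0.0003333 m^3/s per m

Derivation:
Convert k to m/s for unit consistency with H:
k = 0.0099 cm/s = 0.0099 / 100 m/s = 9.9e-05 m/s
Using q = k * H * Nf / Nd
Nf / Nd = 3 / 9 = 0.3333
q = 9.9e-05 * 10.1 * 0.3333
q = 0.0003333 m^3/s per m


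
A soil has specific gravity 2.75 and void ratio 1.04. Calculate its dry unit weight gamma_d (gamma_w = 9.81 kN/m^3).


Using gamma_d = Gs * gamma_w / (1 + e)
gamma_d = 2.75 * 9.81 / (1 + 1.04)
gamma_d = 2.75 * 9.81 / 2.04
gamma_d = 13.224 kN/m^3


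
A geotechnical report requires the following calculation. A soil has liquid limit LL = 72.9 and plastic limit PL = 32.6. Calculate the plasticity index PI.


Using PI = LL - PL
PI = 72.9 - 32.6
PI = 40.3


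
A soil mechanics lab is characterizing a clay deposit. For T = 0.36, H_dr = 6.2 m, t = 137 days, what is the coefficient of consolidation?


Result: 0.10101 m^2/day

Derivation:
Using cv = T * H_dr^2 / t
H_dr^2 = 6.2^2 = 38.44
cv = 0.36 * 38.44 / 137
cv = 0.10101 m^2/day


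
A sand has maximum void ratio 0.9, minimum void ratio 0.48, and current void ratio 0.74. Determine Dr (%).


Result: 38.1 %

Derivation:
Using Dr = (e_max - e) / (e_max - e_min) * 100
e_max - e = 0.9 - 0.74 = 0.16
e_max - e_min = 0.9 - 0.48 = 0.42
Dr = 0.16 / 0.42 * 100
Dr = 38.1 %


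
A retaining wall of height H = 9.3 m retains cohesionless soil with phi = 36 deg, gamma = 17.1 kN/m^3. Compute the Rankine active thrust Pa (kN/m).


Result: 191.98 kN/m

Derivation:
Compute active earth pressure coefficient:
Ka = tan^2(45 - phi/2) = tan^2(27.0) = 0.259616
Compute active force:
Pa = 0.5 * Ka * gamma * H^2
Pa = 0.5 * 0.259616 * 17.1 * 9.3^2
Pa = 191.98 kN/m


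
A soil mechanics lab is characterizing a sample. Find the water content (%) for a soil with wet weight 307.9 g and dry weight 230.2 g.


Using w = (m_wet - m_dry) / m_dry * 100
m_wet - m_dry = 307.9 - 230.2 = 77.7 g
w = 77.7 / 230.2 * 100
w = 33.75 %


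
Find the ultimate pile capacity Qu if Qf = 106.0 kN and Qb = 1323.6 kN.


Using Qu = Qf + Qb
Qu = 106.0 + 1323.6
Qu = 1429.6 kN


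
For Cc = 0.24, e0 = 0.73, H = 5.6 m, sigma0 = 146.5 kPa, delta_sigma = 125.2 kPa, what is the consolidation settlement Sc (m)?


Using Sc = Cc * H / (1 + e0) * log10((sigma0 + delta_sigma) / sigma0)
Stress ratio = (146.5 + 125.2) / 146.5 = 1.85461
log10(1.85461) = 0.268252
Cc * H / (1 + e0) = 0.24 * 5.6 / (1 + 0.73) = 0.776879
Sc = 0.776879 * 0.268252
Sc = 0.2084 m


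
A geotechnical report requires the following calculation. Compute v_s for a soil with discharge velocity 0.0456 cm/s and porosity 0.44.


Using v_s = v_d / n
v_s = 0.0456 / 0.44
v_s = 0.10364 cm/s


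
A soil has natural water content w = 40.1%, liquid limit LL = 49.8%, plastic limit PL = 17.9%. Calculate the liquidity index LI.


First compute the plasticity index:
PI = LL - PL = 49.8 - 17.9 = 31.9
Then compute the liquidity index:
LI = (w - PL) / PI
LI = (40.1 - 17.9) / 31.9
LI = 0.696


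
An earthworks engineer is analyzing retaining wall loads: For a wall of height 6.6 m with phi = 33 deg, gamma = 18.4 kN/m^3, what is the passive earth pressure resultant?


Result: 1359.4 kN/m

Derivation:
Compute passive earth pressure coefficient:
Kp = tan^2(45 + phi/2) = tan^2(61.5) = 3.39212
Compute passive force:
Pp = 0.5 * Kp * gamma * H^2
Pp = 0.5 * 3.39212 * 18.4 * 6.6^2
Pp = 1359.4 kN/m


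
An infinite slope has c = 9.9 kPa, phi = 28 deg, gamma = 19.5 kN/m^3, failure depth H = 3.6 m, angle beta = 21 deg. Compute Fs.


Using Fs = c / (gamma*H*sin(beta)*cos(beta)) + tan(phi)/tan(beta)
Cohesion contribution = 9.9 / (19.5*3.6*sin(21)*cos(21))
Cohesion contribution = 0.421519
Friction contribution = tan(28)/tan(21) = 1.38515
Fs = 0.421519 + 1.38515
Fs = 1.807


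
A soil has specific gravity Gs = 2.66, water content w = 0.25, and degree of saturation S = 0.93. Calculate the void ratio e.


Result: 0.7151

Derivation:
Using the relation e = Gs * w / S
e = 2.66 * 0.25 / 0.93
e = 0.7151


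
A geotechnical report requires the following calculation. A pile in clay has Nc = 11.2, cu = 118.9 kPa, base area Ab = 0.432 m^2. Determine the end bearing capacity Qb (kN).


Using Qb = Nc * cu * Ab
Qb = 11.2 * 118.9 * 0.432
Qb = 575.29 kN


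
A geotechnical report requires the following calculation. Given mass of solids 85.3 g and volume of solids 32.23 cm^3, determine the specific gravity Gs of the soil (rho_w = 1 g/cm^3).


Using Gs = m_s / (V_s * rho_w)
Since rho_w = 1 g/cm^3:
Gs = 85.3 / 32.23
Gs = 2.647


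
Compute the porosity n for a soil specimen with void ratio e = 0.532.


Result: 0.3473

Derivation:
Using the relation n = e / (1 + e)
n = 0.532 / (1 + 0.532)
n = 0.532 / 1.532
n = 0.3473


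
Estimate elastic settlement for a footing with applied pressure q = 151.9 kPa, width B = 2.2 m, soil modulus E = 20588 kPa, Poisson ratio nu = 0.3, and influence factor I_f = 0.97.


Using Se = q * B * (1 - nu^2) * I_f / E
1 - nu^2 = 1 - 0.3^2 = 0.91
Se = 151.9 * 2.2 * 0.91 * 0.97 / 20588
Se = 0.014328 m
Convert to mm: Se = 0.014328 * 1000 = 14.328 mm


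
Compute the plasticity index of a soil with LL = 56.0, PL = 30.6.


Using PI = LL - PL
PI = 56.0 - 30.6
PI = 25.4


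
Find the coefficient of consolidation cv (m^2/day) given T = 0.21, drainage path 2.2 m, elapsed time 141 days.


Using cv = T * H_dr^2 / t
H_dr^2 = 2.2^2 = 4.84
cv = 0.21 * 4.84 / 141
cv = 0.00721 m^2/day


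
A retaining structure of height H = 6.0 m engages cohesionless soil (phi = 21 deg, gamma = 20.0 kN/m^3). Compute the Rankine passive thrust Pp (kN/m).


Compute passive earth pressure coefficient:
Kp = tan^2(45 + phi/2) = tan^2(55.5) = 2.117051
Compute passive force:
Pp = 0.5 * Kp * gamma * H^2
Pp = 0.5 * 2.117051 * 20.0 * 6.0^2
Pp = 762.14 kN/m


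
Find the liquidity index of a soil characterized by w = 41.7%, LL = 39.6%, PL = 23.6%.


First compute the plasticity index:
PI = LL - PL = 39.6 - 23.6 = 16.0
Then compute the liquidity index:
LI = (w - PL) / PI
LI = (41.7 - 23.6) / 16.0
LI = 1.131


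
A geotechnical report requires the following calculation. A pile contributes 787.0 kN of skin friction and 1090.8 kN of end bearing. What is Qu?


Result: 1877.8 kN

Derivation:
Using Qu = Qf + Qb
Qu = 787.0 + 1090.8
Qu = 1877.8 kN


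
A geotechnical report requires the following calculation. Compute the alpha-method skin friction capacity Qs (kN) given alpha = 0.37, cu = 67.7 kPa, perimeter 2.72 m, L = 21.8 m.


Using Qs = alpha * cu * perimeter * L
Qs = 0.37 * 67.7 * 2.72 * 21.8
Qs = 1485.31 kN


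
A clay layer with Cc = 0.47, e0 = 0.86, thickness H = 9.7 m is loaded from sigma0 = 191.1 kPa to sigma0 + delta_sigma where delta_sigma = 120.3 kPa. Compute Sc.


Result: 0.5198 m

Derivation:
Using Sc = Cc * H / (1 + e0) * log10((sigma0 + delta_sigma) / sigma0)
Stress ratio = (191.1 + 120.3) / 191.1 = 1.62951
log10(1.62951) = 0.212058
Cc * H / (1 + e0) = 0.47 * 9.7 / (1 + 0.86) = 2.45108
Sc = 2.45108 * 0.212058
Sc = 0.5198 m


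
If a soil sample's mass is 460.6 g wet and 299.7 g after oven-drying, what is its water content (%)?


Using w = (m_wet - m_dry) / m_dry * 100
m_wet - m_dry = 460.6 - 299.7 = 160.9 g
w = 160.9 / 299.7 * 100
w = 53.69 %


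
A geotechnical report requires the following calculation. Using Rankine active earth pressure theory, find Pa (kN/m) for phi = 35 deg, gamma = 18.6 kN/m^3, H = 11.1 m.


Compute active earth pressure coefficient:
Ka = tan^2(45 - phi/2) = tan^2(27.5) = 0.27099
Compute active force:
Pa = 0.5 * Ka * gamma * H^2
Pa = 0.5 * 0.27099 * 18.6 * 11.1^2
Pa = 310.51 kN/m


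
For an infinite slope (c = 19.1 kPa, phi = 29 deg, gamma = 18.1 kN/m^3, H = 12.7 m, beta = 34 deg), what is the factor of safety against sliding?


Result: 1.001

Derivation:
Using Fs = c / (gamma*H*sin(beta)*cos(beta)) + tan(phi)/tan(beta)
Cohesion contribution = 19.1 / (18.1*12.7*sin(34)*cos(34))
Cohesion contribution = 0.179232
Friction contribution = tan(29)/tan(34) = 0.821797
Fs = 0.179232 + 0.821797
Fs = 1.001


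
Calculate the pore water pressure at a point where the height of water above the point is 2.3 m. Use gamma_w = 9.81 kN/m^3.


Using u = gamma_w * h_w
u = 9.81 * 2.3
u = 22.56 kPa


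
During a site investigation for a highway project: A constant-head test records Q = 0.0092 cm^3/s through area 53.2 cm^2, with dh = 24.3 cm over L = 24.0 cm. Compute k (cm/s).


Compute hydraulic gradient:
i = dh / L = 24.3 / 24.0 = 1.0125
Then apply Darcy's law:
k = Q / (A * i)
k = 0.0092 / (53.2 * 1.0125)
k = 0.0092 / 53.865
k = 0.000171 cm/s


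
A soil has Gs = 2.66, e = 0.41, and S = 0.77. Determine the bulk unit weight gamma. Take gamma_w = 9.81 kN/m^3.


Using gamma = gamma_w * (Gs + S*e) / (1 + e)
Numerator: Gs + S*e = 2.66 + 0.77*0.41 = 2.9757
Denominator: 1 + e = 1 + 0.41 = 1.41
gamma = 9.81 * 2.9757 / 1.41
gamma = 20.703 kN/m^3


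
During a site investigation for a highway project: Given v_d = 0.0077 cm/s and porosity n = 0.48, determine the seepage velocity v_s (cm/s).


Result: 0.01604 cm/s

Derivation:
Using v_s = v_d / n
v_s = 0.0077 / 0.48
v_s = 0.01604 cm/s


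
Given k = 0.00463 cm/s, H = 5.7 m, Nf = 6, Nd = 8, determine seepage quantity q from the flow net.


Convert k to m/s for unit consistency with H:
k = 0.00463 cm/s = 0.00463 / 100 m/s = 4.63e-05 m/s
Using q = k * H * Nf / Nd
Nf / Nd = 6 / 8 = 0.75
q = 4.63e-05 * 5.7 * 0.75
q = 0.0001979 m^3/s per m


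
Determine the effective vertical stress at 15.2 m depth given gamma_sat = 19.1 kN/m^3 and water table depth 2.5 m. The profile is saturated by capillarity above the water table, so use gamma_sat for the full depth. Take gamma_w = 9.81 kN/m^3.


Total stress = gamma_sat * depth
sigma = 19.1 * 15.2 = 290.32 kPa
Pore water pressure u = gamma_w * (depth - d_wt)
u = 9.81 * (15.2 - 2.5) = 124.587 kPa
Effective stress = sigma - u
sigma' = 290.32 - 124.587 = 165.73 kPa


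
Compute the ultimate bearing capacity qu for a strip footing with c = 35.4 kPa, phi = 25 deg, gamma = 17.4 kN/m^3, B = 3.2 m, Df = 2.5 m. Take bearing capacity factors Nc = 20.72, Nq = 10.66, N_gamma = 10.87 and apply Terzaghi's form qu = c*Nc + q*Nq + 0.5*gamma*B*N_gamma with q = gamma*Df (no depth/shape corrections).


Compute qu = c*Nc + gamma*Df*Nq + 0.5*gamma*B*N_gamma
Term 1: 35.4 * 20.72 = 733.488
Term 2: 17.4 * 2.5 * 10.66 = 463.71
Term 3: 0.5 * 17.4 * 3.2 * 10.87 = 302.6208
qu = 733.488 + 463.71 + 302.6208
qu = 1499.82 kPa
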